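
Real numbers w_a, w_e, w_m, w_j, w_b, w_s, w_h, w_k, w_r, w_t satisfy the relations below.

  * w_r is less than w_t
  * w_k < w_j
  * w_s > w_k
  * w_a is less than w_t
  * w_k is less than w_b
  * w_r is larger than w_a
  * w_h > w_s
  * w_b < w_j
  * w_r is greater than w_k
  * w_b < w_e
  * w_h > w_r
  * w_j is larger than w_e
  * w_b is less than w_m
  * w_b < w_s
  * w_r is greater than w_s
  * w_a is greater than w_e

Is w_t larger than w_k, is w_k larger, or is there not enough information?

w_t

w_k < w_b and w_b < w_e give w_k < w_e.
Then w_e < w_a extends the chain to w_a.
With w_a < w_r: w_k < w_b < w_e < w_a < w_r.
With w_r < w_t: w_k < w_b < w_e < w_a < w_r < w_t.
So w_t is larger.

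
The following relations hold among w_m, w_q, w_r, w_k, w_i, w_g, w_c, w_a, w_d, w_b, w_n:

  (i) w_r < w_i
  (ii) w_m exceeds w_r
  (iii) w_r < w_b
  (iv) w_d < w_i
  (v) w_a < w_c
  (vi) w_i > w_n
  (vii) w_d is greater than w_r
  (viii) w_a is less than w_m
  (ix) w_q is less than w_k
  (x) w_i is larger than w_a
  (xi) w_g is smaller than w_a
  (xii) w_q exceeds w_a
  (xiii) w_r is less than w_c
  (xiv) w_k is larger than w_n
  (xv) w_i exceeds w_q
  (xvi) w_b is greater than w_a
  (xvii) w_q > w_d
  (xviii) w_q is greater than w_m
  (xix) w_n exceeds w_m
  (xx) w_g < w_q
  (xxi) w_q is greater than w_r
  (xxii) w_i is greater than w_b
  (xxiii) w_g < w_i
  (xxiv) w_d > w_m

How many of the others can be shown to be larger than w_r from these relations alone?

8

From w_r the given relations immediately reach w_m, w_b, w_d, w_q, w_i, w_c.
From those, w_n, w_k — 8 in total.
No other element is forced above w_r by the given relations, so the count is 8.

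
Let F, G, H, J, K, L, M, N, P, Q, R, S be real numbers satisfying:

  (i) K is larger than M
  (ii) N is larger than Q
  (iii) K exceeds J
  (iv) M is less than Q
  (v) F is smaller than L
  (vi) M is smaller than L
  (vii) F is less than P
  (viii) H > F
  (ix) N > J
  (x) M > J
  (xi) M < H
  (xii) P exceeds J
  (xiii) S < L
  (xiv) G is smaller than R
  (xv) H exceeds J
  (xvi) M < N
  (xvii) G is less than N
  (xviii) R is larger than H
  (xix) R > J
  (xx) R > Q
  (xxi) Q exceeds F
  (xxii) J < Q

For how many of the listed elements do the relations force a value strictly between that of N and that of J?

Chaining upward from J reaches: M, Q, L, K, H, P, R.
Chaining downward from N reaches: F, M, Q, G.
Strictly between J and N are those in both lists: M, Q — 2 elements.

2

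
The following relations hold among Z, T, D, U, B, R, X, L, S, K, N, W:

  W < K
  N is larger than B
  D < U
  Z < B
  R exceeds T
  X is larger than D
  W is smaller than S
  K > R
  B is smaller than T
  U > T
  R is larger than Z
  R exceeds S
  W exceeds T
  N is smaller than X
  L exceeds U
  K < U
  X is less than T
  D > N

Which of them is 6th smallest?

T

Chaining the given pairs: Z < B < N < D < X < T < W < S < R < K < U < L.
Counting 6 from the smallest end gives T.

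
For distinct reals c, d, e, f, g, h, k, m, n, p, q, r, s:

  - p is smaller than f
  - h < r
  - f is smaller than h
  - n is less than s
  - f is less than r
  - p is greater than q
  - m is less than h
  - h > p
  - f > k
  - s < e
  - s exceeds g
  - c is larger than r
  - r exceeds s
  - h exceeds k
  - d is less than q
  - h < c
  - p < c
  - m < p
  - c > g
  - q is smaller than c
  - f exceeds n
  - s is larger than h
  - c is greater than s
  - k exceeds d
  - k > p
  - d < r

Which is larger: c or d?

c

d < q and q < p give d < p.
With p < k: d < q < p < k.
Then k < h extends the chain to h.
Then h < s extends the chain to s.
With s < r: d < q < p < k < h < s < r.
Then r < c extends the chain to c.
So d < c; c is the larger of the two.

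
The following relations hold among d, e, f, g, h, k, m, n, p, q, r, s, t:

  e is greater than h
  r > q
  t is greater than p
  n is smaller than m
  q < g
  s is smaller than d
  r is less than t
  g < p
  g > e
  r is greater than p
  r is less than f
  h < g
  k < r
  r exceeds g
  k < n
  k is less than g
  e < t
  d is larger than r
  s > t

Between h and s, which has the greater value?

s

Chaining the given relations: h < g < p < r < t < s.
So h < s; s is the larger of the two.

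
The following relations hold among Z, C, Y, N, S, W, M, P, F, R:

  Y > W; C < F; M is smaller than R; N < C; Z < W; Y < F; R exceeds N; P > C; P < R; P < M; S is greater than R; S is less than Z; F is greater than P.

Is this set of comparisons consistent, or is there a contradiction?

Every relation is compatible with N < C < P < M < R < S < Z < W < Y < F; the set is consistent.

consistent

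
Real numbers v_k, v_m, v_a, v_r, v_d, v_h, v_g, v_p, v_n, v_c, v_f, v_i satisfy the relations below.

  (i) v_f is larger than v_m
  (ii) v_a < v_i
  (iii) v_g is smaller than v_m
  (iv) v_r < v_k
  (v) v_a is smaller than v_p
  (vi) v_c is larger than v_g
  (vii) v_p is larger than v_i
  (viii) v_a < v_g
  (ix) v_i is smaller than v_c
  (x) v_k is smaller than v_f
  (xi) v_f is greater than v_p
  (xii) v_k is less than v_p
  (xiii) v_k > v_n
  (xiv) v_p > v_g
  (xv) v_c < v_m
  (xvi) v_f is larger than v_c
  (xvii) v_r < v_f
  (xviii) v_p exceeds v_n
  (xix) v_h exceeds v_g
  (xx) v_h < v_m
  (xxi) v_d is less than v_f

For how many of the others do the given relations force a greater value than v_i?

From v_i the given relations immediately reach v_c, v_p.
From those, v_m, v_f — 4 in total.
No other element is forced above v_i by the given relations, so the count is 4.

4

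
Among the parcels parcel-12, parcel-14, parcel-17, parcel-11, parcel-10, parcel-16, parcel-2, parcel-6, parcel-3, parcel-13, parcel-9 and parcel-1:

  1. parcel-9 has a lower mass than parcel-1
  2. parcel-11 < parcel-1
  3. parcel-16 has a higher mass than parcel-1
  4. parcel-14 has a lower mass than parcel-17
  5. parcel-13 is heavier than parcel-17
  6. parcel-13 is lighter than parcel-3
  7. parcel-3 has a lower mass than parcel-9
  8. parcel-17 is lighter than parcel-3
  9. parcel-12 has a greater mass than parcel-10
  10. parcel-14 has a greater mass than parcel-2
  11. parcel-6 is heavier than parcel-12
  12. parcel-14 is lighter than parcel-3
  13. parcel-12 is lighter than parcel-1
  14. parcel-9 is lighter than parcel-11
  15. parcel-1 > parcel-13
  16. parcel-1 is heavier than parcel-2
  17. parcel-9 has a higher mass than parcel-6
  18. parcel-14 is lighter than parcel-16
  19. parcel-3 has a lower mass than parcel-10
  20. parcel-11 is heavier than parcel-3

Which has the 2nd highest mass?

Piecing the relations together gives one ordering: parcel-2 < parcel-14 < parcel-17 < parcel-13 < parcel-3 < parcel-10 < parcel-12 < parcel-6 < parcel-9 < parcel-11 < parcel-1 < parcel-16.
The 2nd largest is parcel-1.

parcel-1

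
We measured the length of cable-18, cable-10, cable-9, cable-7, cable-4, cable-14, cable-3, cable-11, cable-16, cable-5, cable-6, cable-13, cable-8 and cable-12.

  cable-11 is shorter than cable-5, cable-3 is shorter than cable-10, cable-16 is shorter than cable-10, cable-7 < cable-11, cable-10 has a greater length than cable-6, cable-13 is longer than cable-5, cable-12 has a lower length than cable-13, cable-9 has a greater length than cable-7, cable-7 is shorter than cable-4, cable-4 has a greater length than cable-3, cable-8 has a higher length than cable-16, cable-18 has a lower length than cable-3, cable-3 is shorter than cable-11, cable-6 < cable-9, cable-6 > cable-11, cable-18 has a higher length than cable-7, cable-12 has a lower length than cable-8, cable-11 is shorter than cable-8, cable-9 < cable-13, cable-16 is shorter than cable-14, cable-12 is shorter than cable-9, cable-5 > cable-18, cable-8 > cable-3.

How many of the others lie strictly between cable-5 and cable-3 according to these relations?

The relations place cable-3 below cable-5. An element lies strictly between them when it is forced above cable-3 and also forced below cable-5.
Above cable-3: {cable-11, cable-6, cable-10, cable-8, cable-9, cable-4, cable-13}. Below cable-5: {cable-7, cable-18, cable-11}.
Intersection: {cable-11} — 1.

1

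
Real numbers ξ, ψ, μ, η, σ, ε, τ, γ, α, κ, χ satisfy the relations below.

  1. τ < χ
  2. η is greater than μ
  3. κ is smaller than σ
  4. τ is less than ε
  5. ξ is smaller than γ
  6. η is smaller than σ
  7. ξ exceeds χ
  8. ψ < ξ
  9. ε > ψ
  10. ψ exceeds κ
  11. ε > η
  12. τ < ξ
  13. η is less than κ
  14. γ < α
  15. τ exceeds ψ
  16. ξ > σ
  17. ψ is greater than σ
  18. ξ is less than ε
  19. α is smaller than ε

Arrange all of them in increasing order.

Each adjacent pair is fixed by a given relation: μ < η; η < κ; κ < σ; σ < ψ; ψ < τ; τ < χ; χ < ξ; ξ < γ; γ < α; α < ε. Chaining them end to end gives the full order.

μ < η < κ < σ < ψ < τ < χ < ξ < γ < α < ε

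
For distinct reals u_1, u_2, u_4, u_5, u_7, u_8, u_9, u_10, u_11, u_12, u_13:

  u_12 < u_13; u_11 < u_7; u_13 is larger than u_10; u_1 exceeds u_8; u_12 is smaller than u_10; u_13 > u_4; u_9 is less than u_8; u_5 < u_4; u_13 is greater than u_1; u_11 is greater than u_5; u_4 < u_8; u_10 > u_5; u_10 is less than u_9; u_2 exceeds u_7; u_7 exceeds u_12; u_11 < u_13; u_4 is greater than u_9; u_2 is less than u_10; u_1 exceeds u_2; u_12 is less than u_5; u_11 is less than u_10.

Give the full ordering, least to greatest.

The consecutive links are each given: u_12 < u_5; u_5 < u_11; u_11 < u_7; u_7 < u_2; u_2 < u_10; u_10 < u_9; u_9 < u_4; u_4 < u_8; u_8 < u_1; u_1 < u_13.

u_12 < u_5 < u_11 < u_7 < u_2 < u_10 < u_9 < u_4 < u_8 < u_1 < u_13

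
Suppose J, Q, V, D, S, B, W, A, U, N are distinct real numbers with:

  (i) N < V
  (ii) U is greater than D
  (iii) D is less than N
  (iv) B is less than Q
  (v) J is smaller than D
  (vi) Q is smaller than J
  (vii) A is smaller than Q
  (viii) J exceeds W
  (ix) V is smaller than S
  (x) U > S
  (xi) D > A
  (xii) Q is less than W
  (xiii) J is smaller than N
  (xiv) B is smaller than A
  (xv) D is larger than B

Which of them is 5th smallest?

J

Chaining the given pairs: B < A < Q < W < J < D < N < V < S < U.
Counting 5 from the smallest end gives J.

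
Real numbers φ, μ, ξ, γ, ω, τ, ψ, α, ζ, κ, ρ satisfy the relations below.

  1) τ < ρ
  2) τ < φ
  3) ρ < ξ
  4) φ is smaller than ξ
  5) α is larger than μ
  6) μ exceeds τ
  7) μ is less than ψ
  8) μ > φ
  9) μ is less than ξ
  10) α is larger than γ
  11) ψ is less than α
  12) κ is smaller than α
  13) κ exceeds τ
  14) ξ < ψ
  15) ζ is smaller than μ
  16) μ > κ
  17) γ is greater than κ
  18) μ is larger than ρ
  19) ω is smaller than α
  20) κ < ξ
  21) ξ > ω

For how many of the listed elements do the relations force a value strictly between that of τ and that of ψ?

Chaining upward from τ reaches: ρ, κ, φ, μ, ξ, γ, α.
Chaining downward from ψ reaches: ρ, ζ, κ, φ, μ, ω, ξ.
Strictly between τ and ψ are those in both lists: ρ, κ, φ, μ, ξ — 5 elements.

5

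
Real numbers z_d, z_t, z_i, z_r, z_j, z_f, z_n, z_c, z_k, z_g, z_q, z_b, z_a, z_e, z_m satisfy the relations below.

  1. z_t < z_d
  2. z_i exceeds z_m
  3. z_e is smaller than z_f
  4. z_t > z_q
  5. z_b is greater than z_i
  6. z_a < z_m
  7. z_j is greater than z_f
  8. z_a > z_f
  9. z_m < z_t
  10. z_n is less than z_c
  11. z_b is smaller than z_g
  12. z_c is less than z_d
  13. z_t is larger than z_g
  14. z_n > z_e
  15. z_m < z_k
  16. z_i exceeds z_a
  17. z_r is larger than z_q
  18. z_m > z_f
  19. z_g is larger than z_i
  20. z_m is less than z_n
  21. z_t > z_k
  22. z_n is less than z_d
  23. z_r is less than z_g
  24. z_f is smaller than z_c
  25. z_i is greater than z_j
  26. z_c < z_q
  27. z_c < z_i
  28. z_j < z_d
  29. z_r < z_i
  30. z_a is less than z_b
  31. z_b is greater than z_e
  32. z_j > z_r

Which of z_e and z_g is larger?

z_g

z_e < z_f and z_f < z_a give z_e < z_a.
With z_a < z_m: z_e < z_f < z_a < z_m.
With z_m < z_n: z_e < z_f < z_a < z_m < z_n.
With z_n < z_c: z_e < z_f < z_a < z_m < z_n < z_c.
With z_c < z_q: z_e < z_f < z_a < z_m < z_n < z_c < z_q.
Then z_q < z_r extends the chain to z_r.
Then z_r < z_j extends the chain to z_j.
Then z_j < z_i extends the chain to z_i.
Then z_i < z_b extends the chain to z_b.
With z_b < z_g: z_e < z_f < z_a < z_m < z_n < z_c < z_q < z_r < z_j < z_i < z_b < z_g.
So z_e < z_g; z_g is the larger of the two.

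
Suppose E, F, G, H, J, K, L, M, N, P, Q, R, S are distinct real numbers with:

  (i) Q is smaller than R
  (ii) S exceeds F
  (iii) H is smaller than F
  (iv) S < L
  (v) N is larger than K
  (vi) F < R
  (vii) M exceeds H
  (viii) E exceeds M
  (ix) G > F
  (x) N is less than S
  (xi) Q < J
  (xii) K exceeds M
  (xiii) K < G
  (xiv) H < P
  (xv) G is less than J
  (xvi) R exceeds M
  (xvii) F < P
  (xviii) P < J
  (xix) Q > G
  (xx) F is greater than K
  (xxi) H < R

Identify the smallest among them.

H

Chaining upward from H: directly above it, M, F, P, R; then K, G, E, S, J; then N, L, Q.
That covers every other element, and nothing is given below H, so H is the smallest.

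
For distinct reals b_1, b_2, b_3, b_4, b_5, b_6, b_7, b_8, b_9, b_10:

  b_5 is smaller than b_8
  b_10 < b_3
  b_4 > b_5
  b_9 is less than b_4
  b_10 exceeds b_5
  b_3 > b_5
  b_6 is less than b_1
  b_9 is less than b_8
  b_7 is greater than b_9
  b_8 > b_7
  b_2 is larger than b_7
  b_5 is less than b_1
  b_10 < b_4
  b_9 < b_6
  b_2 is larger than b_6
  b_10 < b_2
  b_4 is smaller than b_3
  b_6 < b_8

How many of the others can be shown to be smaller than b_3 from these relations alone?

4

The elements the relations force below b_3 are b_5, b_9, b_10, b_4 — no chain reaches any other.
That is 4.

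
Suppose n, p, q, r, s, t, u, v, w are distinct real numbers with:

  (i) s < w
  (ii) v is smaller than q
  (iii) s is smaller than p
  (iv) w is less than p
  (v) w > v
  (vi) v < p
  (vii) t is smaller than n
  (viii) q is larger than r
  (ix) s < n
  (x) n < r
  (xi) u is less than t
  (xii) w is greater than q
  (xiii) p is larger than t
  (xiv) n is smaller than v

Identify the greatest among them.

p

u is not greatest since u < t; t is not greatest since t < p; s is not greatest since s < w; n is not greatest since n < v; v is not greatest since v < q; r is not greatest since r < q; q is not greatest since q < w; w is not greatest since w < p.
Only p has nothing above it, so p is the greatest.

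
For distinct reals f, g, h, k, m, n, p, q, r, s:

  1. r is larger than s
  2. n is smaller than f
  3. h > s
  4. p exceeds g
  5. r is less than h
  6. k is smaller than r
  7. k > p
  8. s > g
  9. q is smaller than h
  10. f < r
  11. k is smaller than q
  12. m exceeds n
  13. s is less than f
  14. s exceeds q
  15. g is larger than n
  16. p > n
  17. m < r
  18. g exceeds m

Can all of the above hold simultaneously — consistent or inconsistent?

consistent

The single ordering n < m < g < p < k < q < s < f < r < h satisfies every listed relation, so no contradiction arises.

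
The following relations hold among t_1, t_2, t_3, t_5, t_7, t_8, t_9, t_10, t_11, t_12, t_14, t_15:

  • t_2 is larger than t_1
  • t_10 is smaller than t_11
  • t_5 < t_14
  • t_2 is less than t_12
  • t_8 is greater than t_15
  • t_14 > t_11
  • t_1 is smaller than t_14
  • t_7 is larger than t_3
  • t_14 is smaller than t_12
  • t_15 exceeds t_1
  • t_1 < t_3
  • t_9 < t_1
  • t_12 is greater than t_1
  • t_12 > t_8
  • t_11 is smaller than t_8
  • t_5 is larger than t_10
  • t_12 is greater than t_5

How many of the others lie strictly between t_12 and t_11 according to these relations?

Chaining upward from t_11 reaches: t_14, t_8.
Chaining downward from t_12 reaches: t_10, t_9, t_1, t_2, t_15, t_5, t_14, t_8.
Strictly between t_11 and t_12 are those in both lists: t_14, t_8 — 2 elements.

2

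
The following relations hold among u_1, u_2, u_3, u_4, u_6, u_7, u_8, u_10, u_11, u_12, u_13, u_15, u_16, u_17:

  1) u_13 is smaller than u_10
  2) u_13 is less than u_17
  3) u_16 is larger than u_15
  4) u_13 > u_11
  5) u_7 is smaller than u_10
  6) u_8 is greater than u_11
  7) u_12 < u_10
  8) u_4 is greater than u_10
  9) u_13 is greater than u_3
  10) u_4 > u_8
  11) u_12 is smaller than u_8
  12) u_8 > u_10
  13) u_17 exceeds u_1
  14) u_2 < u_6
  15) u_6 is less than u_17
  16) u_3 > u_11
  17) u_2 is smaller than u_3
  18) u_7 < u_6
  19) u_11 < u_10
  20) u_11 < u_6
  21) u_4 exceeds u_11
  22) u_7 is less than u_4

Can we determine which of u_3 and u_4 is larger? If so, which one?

u_4

The relevant relations are u_3 < u_13; u_13 < u_10; u_10 < u_8; u_8 < u_4.
Together: u_3 < u_13 < u_10 < u_8 < u_4.
So u_4 is larger.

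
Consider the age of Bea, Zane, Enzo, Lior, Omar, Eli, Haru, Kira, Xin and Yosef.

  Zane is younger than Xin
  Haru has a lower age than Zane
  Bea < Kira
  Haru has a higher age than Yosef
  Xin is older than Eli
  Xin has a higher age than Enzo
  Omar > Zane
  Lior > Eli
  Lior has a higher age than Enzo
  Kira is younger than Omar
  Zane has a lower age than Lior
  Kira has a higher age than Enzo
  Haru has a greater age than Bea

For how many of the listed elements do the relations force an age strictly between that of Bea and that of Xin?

The relations place Bea below Xin. An element lies strictly between them when it is forced above Bea and also forced below Xin.
Above Bea: {Haru, Kira, Zane, Lior, Omar}. Below Xin: {Enzo, Yosef, Haru, Eli, Zane}.
Intersection: {Haru, Zane} — 2.

2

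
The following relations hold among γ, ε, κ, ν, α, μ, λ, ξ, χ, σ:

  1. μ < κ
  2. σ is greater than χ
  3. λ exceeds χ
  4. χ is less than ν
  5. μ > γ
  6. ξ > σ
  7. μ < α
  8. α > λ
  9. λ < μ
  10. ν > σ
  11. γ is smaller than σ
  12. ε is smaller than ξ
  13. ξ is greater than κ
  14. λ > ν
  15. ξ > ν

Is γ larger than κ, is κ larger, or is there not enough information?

κ

γ < σ and σ < ν give γ < ν.
Then ν < λ extends the chain to λ.
Then λ < μ extends the chain to μ.
With μ < κ: γ < σ < ν < λ < μ < κ.
So κ is larger.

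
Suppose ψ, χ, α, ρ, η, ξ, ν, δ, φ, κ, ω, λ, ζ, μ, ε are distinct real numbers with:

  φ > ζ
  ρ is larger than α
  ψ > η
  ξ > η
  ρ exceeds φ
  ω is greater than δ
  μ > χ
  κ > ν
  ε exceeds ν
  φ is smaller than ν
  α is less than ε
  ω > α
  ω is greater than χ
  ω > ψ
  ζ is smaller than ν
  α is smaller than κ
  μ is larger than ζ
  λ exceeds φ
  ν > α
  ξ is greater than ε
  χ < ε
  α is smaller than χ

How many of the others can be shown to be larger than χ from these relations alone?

4

From χ the given relations immediately reach μ, ε, ω.
From those, ξ — 4 in total.
Nothing else is reachable above χ; 4 in all.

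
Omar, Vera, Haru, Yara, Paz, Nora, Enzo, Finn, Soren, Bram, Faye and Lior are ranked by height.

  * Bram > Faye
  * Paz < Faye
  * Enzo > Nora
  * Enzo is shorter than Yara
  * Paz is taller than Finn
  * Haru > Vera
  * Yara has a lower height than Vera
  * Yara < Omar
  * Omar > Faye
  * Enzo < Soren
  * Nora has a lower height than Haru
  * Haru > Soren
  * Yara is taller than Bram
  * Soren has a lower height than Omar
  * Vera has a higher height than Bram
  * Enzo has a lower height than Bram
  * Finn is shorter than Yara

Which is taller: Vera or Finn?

Vera

Finn < Paz and Paz < Faye give Finn < Faye.
Then Faye < Bram extends the chain to Bram.
Then Bram < Yara extends the chain to Yara.
With Yara < Vera: Finn < Paz < Faye < Bram < Yara < Vera.
So Finn < Vera; Vera is the taller of the two.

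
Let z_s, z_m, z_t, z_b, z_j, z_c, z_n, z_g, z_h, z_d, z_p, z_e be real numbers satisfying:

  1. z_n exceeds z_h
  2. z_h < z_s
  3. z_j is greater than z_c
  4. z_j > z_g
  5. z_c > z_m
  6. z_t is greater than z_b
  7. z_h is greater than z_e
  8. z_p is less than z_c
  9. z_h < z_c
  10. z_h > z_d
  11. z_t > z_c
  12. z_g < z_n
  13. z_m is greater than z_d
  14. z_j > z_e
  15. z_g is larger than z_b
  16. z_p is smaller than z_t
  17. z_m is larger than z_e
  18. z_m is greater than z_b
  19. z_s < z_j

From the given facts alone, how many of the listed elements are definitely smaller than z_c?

6

Directly below z_c: z_p, z_h, z_m.
One step further: z_e, z_d, z_b (6 so far).
No other element is forced below z_c by the given relations, so the count is 6.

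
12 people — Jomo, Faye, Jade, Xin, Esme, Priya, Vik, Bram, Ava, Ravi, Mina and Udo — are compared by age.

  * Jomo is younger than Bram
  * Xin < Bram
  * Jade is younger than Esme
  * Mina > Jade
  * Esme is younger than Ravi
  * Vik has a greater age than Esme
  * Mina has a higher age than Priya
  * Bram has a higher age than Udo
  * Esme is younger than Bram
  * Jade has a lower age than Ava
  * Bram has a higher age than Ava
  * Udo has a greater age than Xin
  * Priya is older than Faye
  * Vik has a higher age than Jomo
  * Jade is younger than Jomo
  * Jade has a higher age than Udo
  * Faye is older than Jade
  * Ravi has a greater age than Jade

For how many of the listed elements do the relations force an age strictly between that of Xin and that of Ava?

2

The relations place Xin below Ava. An element lies strictly between them when it is forced above Xin and also forced below Ava.
Above Xin: {Udo, Jade, Faye, Esme, Priya, Jomo, Bram, Ravi, Mina, Vik}. Below Ava: {Udo, Jade}.
Intersection: {Udo, Jade} — 2.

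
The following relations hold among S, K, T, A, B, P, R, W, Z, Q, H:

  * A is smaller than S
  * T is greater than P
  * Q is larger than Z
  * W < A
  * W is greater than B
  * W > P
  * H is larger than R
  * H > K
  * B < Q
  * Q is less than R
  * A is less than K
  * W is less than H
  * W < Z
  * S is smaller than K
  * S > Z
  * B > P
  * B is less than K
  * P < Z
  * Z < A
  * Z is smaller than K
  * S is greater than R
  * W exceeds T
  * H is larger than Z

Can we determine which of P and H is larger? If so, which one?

H

P < B < W < Z < Q < R < S < K < H, by transitivity through B, W, Z, Q, R, S, K.
So H is larger.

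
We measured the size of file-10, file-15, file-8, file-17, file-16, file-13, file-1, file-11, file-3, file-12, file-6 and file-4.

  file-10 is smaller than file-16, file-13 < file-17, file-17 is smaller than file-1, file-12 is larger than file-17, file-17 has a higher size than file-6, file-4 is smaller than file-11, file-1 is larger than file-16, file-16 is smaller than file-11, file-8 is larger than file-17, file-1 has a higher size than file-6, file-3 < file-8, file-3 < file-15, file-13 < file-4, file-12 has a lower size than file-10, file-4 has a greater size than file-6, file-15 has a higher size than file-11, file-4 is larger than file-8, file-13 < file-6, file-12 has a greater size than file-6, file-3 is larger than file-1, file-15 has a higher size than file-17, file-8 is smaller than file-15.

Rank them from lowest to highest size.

The consecutive links are each given: file-13 < file-6; file-6 < file-17; file-17 < file-12; file-12 < file-10; file-10 < file-16; file-16 < file-1; file-1 < file-3; file-3 < file-8; file-8 < file-4; file-4 < file-11; file-11 < file-15.

file-13 < file-6 < file-17 < file-12 < file-10 < file-16 < file-1 < file-3 < file-8 < file-4 < file-11 < file-15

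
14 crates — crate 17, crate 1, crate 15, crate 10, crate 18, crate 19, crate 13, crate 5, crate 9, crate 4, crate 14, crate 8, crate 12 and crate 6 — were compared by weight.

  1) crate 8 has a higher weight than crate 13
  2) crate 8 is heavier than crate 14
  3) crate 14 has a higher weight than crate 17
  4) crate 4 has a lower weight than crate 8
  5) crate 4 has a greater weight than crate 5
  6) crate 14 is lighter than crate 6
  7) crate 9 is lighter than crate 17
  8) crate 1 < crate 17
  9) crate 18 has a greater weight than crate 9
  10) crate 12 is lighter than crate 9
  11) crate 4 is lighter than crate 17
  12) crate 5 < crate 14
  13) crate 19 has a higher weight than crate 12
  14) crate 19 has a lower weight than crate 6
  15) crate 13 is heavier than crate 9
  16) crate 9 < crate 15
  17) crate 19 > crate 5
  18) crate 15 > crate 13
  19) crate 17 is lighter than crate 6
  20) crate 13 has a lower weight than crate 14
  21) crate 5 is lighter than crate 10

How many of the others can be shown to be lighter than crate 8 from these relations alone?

Directly below crate 8: crate 4, crate 13, crate 14.
One step further: crate 5, crate 9, crate 17 (6 so far).
One step further: crate 12, crate 1 (8 so far).
Nothing else is reachable below crate 8; 8 in all.

8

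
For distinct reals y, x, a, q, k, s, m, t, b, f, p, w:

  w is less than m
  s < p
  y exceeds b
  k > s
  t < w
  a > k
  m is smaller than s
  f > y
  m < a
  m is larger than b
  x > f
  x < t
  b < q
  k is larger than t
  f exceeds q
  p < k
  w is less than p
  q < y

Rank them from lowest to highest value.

b < q < y < f < x < t < w < m < s < p < k < a

Each adjacent pair is fixed by a given relation: b < q; q < y; y < f; f < x; x < t; t < w; w < m; m < s; s < p; p < k; k < a. Chaining them end to end gives the full order.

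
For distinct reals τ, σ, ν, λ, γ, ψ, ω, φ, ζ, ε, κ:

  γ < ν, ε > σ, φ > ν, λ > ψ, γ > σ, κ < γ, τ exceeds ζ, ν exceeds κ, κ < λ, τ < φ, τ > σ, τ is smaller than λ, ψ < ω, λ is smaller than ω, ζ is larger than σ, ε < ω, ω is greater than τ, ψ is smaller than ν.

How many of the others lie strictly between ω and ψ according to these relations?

1

Chaining upward from ψ reaches: λ, ν, φ.
Chaining downward from ω reaches: σ, κ, ε, ζ, τ, λ.
Strictly between ψ and ω are those in both lists: λ — 1 element.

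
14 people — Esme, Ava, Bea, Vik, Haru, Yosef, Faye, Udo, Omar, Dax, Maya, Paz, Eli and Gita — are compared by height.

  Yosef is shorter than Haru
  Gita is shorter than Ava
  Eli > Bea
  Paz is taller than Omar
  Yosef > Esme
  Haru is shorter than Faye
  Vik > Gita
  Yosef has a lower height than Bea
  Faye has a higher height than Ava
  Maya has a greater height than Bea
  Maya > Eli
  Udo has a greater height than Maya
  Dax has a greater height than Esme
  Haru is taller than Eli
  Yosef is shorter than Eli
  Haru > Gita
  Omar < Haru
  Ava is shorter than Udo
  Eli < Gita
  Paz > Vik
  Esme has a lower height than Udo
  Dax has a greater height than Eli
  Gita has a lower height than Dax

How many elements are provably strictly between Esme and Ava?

Chaining upward from Esme reaches: Yosef, Bea, Eli, Gita, Vik, Dax, Paz, Haru, Faye, Maya, Udo.
Chaining downward from Ava reaches: Yosef, Bea, Eli, Gita.
Strictly between Esme and Ava are those in both lists: Yosef, Bea, Eli, Gita — 4 elements.

4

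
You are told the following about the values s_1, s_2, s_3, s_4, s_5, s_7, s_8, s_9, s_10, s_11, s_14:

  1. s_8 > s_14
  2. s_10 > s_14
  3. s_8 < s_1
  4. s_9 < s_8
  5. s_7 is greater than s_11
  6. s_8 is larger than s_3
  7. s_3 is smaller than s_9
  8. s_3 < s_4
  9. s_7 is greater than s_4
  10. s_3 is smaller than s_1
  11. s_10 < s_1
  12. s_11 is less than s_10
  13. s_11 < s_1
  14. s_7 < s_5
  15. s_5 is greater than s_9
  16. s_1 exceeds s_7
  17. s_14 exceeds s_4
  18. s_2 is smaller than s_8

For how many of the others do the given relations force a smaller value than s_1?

Directly below s_1: s_3, s_11, s_10, s_8, s_7.
One step further: s_9, s_4, s_2, s_14 (9 so far).
Nothing else is reachable below s_1; 9 in all.

9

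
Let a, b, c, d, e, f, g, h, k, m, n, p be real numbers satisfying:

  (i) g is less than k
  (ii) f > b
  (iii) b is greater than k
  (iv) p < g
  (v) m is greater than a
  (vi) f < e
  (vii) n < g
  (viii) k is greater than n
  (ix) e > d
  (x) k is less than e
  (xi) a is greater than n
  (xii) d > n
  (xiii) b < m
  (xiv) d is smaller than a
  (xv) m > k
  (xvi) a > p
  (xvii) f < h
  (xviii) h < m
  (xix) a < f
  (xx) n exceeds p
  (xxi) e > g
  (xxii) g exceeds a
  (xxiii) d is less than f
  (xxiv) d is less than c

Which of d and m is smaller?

d

The relevant relations are d < a; a < g; g < k; k < b; b < f; f < h; h < m.
Together: d < a < g < k < b < f < h < m.
So d < m; d is the smaller of the two.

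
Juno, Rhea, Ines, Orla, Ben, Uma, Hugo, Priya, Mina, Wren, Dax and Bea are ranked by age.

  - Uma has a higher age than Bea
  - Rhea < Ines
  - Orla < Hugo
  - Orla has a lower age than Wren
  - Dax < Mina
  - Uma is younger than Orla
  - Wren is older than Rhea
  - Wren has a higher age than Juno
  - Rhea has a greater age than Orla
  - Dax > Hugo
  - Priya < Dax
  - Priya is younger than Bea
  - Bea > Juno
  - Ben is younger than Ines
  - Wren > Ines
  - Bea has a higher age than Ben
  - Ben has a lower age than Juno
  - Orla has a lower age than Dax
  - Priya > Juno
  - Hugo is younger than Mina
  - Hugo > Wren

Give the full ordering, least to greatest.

Nothing is placed below Ben, so it is least; from there Ben < Juno; Juno < Priya; Priya < Bea; Bea < Uma; Uma < Orla; Orla < Rhea; Rhea < Ines; Ines < Wren; Wren < Hugo; Hugo < Dax; Dax < Mina, each given directly.

Ben < Juno < Priya < Bea < Uma < Orla < Rhea < Ines < Wren < Hugo < Dax < Mina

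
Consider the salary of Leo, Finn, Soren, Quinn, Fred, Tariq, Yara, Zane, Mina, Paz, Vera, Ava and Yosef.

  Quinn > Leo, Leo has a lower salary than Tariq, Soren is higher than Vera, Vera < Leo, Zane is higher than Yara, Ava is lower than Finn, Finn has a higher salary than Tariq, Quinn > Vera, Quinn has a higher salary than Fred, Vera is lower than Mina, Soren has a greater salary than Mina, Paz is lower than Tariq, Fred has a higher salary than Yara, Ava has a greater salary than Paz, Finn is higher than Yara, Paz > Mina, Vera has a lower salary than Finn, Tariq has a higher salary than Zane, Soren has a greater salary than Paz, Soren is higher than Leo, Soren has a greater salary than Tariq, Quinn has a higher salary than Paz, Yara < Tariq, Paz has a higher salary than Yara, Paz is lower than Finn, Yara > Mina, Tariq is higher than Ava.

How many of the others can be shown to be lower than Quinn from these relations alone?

6

Directly below Quinn: Vera, Leo, Paz, Fred.
One step further: Mina, Yara (6 so far).
Nothing else is reachable below Quinn; 6 in all.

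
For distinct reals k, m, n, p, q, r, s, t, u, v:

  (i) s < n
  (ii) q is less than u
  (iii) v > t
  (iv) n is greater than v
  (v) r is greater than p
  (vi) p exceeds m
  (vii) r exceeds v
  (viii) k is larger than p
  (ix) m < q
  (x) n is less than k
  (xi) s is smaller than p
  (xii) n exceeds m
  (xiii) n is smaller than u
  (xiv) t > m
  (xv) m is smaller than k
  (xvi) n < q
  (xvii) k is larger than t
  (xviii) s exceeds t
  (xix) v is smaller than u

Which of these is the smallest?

Chaining upward from m: directly above it, t, n, q, p, k; then s, v, r, u.
That covers every other element, and nothing is given below m, so m is the smallest.

m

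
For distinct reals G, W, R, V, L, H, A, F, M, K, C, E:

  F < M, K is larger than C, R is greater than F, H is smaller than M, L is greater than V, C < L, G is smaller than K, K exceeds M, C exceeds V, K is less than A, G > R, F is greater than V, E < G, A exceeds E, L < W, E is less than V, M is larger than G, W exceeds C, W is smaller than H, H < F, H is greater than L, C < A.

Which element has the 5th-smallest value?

W

The consecutive relations fix a unique order: E < V < C < L < W < H < F < R < G < M < K < A.
The 5th smallest is W.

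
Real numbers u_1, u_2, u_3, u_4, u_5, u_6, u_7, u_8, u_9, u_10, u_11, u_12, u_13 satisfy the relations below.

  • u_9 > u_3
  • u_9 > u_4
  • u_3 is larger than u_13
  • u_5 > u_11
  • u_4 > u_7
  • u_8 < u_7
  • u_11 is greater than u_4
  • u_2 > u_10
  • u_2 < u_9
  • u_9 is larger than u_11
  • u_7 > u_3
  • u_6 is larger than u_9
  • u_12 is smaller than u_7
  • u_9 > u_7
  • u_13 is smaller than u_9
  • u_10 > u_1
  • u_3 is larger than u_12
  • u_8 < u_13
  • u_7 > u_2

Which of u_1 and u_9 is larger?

u_1 < u_10 and u_10 < u_2 give u_1 < u_2.
With u_2 < u_7: u_1 < u_10 < u_2 < u_7.
With u_7 < u_4: u_1 < u_10 < u_2 < u_7 < u_4.
Then u_4 < u_11 extends the chain to u_11.
Then u_11 < u_9 extends the chain to u_9.
So u_1 < u_9; u_9 is the larger of the two.

u_9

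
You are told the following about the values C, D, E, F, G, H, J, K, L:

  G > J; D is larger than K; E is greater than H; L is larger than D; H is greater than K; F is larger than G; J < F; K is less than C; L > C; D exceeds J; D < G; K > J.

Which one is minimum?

J

K is not least since J < K; D is not least since K < D; H is not least since K < H; G is not least since D < G; E is not least since H < E; F is not least since G < F; C is not least since K < C; L is not least since C < L.
Only J has nothing below it, so J is the minimum.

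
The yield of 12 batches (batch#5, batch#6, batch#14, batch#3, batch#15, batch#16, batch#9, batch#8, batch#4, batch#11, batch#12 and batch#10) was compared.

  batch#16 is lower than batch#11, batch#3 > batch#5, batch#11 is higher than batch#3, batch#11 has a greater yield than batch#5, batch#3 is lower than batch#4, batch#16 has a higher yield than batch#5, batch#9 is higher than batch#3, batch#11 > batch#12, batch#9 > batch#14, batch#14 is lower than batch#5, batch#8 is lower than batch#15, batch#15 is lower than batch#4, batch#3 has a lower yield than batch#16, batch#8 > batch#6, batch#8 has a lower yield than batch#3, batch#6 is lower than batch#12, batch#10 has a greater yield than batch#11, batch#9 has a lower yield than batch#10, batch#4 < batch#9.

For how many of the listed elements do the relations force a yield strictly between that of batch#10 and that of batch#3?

Chaining upward from batch#3 reaches: batch#16, batch#11, batch#4, batch#9.
Chaining downward from batch#10 reaches: batch#6, batch#12, batch#14, batch#5, batch#8, batch#15, batch#16, batch#11, batch#4, batch#9.
Strictly between batch#3 and batch#10 are those in both lists: batch#16, batch#11, batch#4, batch#9 — 4 elements.

4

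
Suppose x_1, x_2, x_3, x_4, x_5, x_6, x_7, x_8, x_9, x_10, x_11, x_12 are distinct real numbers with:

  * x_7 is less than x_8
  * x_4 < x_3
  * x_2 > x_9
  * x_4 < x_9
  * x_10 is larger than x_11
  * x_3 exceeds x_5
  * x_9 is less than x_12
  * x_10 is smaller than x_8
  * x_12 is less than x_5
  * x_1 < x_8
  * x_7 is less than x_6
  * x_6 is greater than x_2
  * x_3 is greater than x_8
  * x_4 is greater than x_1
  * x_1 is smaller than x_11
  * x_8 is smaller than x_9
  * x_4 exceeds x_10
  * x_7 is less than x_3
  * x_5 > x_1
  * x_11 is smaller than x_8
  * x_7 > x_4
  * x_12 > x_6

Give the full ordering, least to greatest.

x_1 < x_11 < x_10 < x_4 < x_7 < x_8 < x_9 < x_2 < x_6 < x_12 < x_5 < x_3

Nothing is placed below x_1, so it is least; from there x_1 < x_11; x_11 < x_10; x_10 < x_4; x_4 < x_7; x_7 < x_8; x_8 < x_9; x_9 < x_2; x_2 < x_6; x_6 < x_12; x_12 < x_5; x_5 < x_3, each given directly.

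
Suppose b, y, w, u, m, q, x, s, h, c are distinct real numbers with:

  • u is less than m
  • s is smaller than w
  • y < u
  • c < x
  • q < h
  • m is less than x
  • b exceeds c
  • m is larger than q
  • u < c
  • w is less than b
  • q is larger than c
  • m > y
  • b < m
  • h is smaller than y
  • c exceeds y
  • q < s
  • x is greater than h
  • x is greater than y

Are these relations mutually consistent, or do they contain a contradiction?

inconsistent

Chaining the given relations yields h < y < u < c < q, so h < q. But one relation states q < h. These cannot both hold.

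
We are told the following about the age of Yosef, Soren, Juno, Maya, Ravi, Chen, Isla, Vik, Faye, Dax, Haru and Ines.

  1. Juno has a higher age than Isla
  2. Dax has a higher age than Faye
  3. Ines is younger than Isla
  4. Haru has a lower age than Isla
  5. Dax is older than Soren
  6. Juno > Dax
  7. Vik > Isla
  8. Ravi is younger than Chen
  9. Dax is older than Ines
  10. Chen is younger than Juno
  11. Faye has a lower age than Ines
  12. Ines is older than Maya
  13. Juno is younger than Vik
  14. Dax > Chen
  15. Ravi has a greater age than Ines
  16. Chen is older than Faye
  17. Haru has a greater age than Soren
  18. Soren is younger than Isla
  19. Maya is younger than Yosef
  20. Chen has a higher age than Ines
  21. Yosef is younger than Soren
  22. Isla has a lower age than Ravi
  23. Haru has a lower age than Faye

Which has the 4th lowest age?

The consecutive relations fix a unique order: Maya < Yosef < Soren < Haru < Faye < Ines < Isla < Ravi < Chen < Dax < Juno < Vik.
Counting 4 from the smallest end gives Haru.

Haru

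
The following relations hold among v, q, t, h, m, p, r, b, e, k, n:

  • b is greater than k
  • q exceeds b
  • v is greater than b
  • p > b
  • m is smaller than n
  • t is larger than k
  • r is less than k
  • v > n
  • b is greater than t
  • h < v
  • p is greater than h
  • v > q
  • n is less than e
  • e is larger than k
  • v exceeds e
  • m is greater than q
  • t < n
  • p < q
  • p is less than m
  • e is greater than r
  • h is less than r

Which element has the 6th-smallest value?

p

Chaining the given pairs: h < r < k < t < b < p < q < m < n < e < v.
The 6th smallest is p.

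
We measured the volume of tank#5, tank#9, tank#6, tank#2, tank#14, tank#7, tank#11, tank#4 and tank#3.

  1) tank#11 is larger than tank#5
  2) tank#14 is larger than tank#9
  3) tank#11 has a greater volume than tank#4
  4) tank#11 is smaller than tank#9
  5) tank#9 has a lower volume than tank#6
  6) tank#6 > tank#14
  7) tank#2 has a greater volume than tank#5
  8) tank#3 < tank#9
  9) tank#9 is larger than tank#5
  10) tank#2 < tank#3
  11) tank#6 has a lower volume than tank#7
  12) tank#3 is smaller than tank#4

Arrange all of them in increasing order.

tank#5 < tank#2 < tank#3 < tank#4 < tank#11 < tank#9 < tank#14 < tank#6 < tank#7

Nothing is placed below tank#5, so it is least; from there tank#5 < tank#2; tank#2 < tank#3; tank#3 < tank#4; tank#4 < tank#11; tank#11 < tank#9; tank#9 < tank#14; tank#14 < tank#6; tank#6 < tank#7, each given directly.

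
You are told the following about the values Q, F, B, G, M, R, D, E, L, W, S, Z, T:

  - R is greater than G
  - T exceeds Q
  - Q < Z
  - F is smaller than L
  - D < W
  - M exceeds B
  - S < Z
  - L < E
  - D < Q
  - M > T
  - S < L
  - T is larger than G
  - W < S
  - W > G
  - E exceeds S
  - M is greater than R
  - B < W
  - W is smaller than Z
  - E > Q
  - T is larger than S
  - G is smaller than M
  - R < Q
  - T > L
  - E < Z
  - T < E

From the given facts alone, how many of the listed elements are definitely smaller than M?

From M the given relations immediately reach G, B, R, T.
From those, S, Q, L — 7 in total.
From those, F, D, W — 10 in total.
No other element is forced below M by the given relations, so the count is 10.

10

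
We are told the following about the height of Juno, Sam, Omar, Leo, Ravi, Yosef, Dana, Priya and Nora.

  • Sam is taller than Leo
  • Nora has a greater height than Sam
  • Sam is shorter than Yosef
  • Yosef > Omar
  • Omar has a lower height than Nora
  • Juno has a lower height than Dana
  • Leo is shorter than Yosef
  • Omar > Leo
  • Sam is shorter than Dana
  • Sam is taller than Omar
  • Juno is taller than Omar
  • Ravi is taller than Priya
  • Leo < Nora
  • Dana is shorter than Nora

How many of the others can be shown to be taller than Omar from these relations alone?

Directly above Omar: Sam, Juno, Yosef, Nora.
One step further: Dana (5 so far).
Nothing else is reachable above Omar; 5 in all.

5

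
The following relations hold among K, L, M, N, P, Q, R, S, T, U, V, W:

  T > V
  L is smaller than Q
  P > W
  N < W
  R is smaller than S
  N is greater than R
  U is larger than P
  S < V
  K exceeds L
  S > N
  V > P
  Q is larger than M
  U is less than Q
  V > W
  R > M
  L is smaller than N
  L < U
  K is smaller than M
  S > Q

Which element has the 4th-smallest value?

Piecing the relations together gives one ordering: L < K < M < R < N < W < P < U < Q < S < V < T.
Counting 4 from the smallest end gives R.

R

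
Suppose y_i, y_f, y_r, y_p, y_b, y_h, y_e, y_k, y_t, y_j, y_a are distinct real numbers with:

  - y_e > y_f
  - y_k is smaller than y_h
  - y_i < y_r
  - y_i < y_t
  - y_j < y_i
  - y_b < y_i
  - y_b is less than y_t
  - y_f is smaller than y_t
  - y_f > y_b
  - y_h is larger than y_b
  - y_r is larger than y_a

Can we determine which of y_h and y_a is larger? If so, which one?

Following every chain through y_a: above y_a we get y_r.
y_h is not reached, and no chain runs the other way from y_h to y_a.
So the given relations leave the order of y_a and y_h undetermined.

undetermined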